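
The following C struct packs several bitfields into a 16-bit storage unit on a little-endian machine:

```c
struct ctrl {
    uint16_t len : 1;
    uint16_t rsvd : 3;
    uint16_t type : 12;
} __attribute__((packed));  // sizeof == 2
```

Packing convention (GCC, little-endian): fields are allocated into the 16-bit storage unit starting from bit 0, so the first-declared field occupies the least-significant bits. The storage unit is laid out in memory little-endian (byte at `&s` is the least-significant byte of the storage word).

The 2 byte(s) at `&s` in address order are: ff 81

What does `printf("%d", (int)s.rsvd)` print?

[0]=0xff [1]=0x81 (little-endian) → word 0x81ff
len:1 @ bit 0 → (0x81ff>>0)&0x1 = 0x1
rsvd:3 @ bit 1 → (0x81ff>>1)&0x7 = 0x7  ←
type:12 @ bit 4 → (0x81ff>>4)&0xfff = 0x81f

7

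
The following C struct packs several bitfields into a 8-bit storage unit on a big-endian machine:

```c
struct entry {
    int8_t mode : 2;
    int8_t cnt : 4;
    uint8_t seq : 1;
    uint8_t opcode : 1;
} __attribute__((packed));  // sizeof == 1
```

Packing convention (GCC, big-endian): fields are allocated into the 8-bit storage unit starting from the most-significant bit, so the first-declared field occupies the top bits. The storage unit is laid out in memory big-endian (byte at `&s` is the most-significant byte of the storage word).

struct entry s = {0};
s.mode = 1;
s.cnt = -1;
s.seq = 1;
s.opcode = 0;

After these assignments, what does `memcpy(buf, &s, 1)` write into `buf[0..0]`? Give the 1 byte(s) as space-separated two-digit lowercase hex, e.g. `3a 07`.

[6+:2] mode=1 & 0x3 = 0x1; word=0x40
[2+:4] cnt=-1 & 0xf = 0xf; word=0x7c
[1+:1] seq=1 & 0x1 = 0x1; word=0x7e
[0+:1] opcode=0 & 0x1 = 0x0; word=0x7e
word = 0x7e → big-endian bytes:
  [0]=0x7e

7e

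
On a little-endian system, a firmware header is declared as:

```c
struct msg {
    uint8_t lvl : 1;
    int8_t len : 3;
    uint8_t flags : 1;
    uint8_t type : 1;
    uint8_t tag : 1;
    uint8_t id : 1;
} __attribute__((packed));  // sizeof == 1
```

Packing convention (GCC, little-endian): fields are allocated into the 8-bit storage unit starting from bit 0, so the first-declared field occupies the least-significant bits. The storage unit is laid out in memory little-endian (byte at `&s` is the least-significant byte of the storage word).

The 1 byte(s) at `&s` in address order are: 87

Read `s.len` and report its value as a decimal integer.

3

[0]=0x87 (little-endian) → word 0x87
lvl [0+:1] = (word>>0) & 0x1 = 1
len [1+:3] = (word>>1) & 0x7 = 3  ←
flags [4+:1] = (word>>4) & 0x1 = 0
type [5+:1] = (word>>5) & 0x1 = 0
tag [6+:1] = (word>>6) & 0x1 = 0
id [7+:1] = (word>>7) & 0x1 = 1
len signed 3b, MSB=0: value = 3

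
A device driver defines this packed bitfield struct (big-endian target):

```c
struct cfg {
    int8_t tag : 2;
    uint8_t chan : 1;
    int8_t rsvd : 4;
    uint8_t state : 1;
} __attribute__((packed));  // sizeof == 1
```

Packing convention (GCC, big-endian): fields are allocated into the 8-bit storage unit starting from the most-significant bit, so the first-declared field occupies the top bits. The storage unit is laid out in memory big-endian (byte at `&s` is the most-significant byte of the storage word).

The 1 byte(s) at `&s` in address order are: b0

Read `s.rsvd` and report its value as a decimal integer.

[0]=0xb0 (big-endian) → word 0xb0
tag [6+:2] = (word>>6) & 0x3 = 2
chan [5+:1] = (word>>5) & 0x1 = 1
rsvd [1+:4] = (word>>1) & 0xf = 8  ←
state [0+:1] = (word>>0) & 0x1 = 0
rsvd signed 4b, MSB=1: 8 - 16 = -8

-8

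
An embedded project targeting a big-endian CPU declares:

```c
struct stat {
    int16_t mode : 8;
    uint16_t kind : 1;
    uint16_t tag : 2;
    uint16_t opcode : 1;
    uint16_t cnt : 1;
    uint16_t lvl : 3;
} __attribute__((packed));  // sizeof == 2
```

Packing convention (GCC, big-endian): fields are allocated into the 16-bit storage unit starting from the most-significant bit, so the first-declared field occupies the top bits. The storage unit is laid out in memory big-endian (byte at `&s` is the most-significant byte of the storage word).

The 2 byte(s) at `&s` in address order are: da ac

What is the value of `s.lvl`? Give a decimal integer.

4

[0]=0xda [1]=0xac (big-endian) → word 0xdaac
mode:8 @ bit 8 → (0xdaac>>8)&0xff = 0xda
kind:1 @ bit 7 → (0xdaac>>7)&0x1 = 0x1
tag:2 @ bit 5 → (0xdaac>>5)&0x3 = 0x1
opcode:1 @ bit 4 → (0xdaac>>4)&0x1 = 0x0
cnt:1 @ bit 3 → (0xdaac>>3)&0x1 = 0x1
lvl:3 @ bit 0 → (0xdaac>>0)&0x7 = 0x4  ←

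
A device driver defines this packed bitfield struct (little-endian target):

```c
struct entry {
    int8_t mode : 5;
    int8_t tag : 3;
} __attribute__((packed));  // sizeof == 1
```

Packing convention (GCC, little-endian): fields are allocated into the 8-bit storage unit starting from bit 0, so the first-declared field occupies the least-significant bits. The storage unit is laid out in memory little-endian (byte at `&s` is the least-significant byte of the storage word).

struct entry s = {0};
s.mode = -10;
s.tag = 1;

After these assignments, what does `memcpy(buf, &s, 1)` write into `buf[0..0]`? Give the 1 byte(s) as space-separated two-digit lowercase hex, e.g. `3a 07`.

36

mode (5b) val=-10 bits=0x16 at bit 0: 0x16
tag (3b) val=1 bits=0x1 at bit 5: 0x36
word = 0x36 → little-endian bytes:
  [0]=0x36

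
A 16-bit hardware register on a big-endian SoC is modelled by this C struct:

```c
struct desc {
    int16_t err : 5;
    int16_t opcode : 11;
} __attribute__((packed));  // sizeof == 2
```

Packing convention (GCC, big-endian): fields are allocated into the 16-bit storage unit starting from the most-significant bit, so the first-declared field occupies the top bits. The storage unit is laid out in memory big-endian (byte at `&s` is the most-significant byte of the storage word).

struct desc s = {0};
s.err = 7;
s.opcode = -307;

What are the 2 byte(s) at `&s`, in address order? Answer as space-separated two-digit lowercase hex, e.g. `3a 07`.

3e cd

[11+:5] err=7 & 0x1f = 0x7; word=0x3800
[0+:11] opcode=-307 & 0x7ff = 0x6cd; word=0x3ecd
word = 0x3ecd → big-endian bytes:
  [0]=0x3e  [1]=0xcd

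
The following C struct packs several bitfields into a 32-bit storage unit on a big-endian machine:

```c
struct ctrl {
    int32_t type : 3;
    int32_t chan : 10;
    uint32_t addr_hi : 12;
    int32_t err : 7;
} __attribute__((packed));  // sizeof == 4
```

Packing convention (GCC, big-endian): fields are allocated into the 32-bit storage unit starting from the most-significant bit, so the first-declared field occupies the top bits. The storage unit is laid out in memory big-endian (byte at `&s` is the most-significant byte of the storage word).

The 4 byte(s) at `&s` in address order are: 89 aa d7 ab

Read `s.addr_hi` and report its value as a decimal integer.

1455

[0]=0x89 [1]=0xaa [2]=0xd7 [3]=0xab (big-endian) → word 0x89aad7ab
type [29+:3] = (word>>29) & 0x7 = 4
chan [19+:10] = (word>>19) & 0x3ff = 309
addr_hi [7+:12] = (word>>7) & 0xfff = 1455  ←
err [0+:7] = (word>>0) & 0x7f = 43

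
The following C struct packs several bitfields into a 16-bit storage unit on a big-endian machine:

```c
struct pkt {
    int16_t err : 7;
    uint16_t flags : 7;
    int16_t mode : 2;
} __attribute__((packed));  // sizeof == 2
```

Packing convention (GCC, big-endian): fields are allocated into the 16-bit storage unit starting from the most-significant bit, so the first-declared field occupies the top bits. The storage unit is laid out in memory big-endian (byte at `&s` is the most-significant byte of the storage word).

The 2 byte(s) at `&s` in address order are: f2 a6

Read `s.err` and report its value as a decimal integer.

[0]=0xf2 [1]=0xa6 (big-endian) → word 0xf2a6
err:7 @ bit 9 → (0xf2a6>>9)&0x7f = 0x79  ←
flags:7 @ bit 2 → (0xf2a6>>2)&0x7f = 0x29
mode:2 @ bit 0 → (0xf2a6>>0)&0x3 = 0x2
err signed 7b, MSB=1: 121 - 128 = -7

-7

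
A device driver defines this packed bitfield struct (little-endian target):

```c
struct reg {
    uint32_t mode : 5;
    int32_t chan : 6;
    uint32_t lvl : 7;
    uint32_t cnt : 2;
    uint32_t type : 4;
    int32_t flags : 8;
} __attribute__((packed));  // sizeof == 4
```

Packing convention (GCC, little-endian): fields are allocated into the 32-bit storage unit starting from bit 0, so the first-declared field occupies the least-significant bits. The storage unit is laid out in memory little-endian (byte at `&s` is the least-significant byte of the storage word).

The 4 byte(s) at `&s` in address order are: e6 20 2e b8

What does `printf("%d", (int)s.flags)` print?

[0]=0xe6 [1]=0x20 [2]=0x2e [3]=0xb8 (little-endian) → word 0xb82e20e6
mode [0+:5] = (word>>0) & 0x1f = 6
chan [5+:6] = (word>>5) & 0x3f = 7
lvl [11+:7] = (word>>11) & 0x7f = 68
cnt [18+:2] = (word>>18) & 0x3 = 3
type [20+:4] = (word>>20) & 0xf = 2
flags [24+:8] = (word>>24) & 0xff = 184  ←
flags signed 8b, MSB=1: 184 - 256 = -72

-72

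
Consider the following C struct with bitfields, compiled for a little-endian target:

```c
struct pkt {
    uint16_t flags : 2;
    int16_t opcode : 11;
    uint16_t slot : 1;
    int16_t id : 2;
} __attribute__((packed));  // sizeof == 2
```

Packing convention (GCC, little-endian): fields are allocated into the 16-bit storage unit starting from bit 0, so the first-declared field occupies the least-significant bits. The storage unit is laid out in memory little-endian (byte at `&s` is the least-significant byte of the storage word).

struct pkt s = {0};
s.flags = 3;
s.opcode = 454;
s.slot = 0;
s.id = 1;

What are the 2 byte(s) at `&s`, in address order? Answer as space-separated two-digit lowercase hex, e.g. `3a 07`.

[0+:2] flags=3 & 0x3 = 0x3; word=0x0003
[2+:11] opcode=454 & 0x7ff = 0x1c6; word=0x071b
[13+:1] slot=0 & 0x1 = 0x0; word=0x071b
[14+:2] id=1 & 0x3 = 0x1; word=0x471b
word = 0x471b → little-endian bytes:
  [0]=0x1b  [1]=0x47

1b 47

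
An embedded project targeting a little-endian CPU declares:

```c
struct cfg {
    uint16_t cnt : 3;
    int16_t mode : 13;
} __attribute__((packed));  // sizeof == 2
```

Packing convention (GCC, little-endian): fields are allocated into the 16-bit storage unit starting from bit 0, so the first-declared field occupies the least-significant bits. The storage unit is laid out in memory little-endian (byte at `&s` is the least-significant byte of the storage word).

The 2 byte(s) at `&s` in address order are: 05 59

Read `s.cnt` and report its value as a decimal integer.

5

[0]=0x05 [1]=0x59 (little-endian) → word 0x5905
cnt [0+:3] = (word>>0) & 0x7 = 5  ←
mode [3+:13] = (word>>3) & 0x1fff = 2848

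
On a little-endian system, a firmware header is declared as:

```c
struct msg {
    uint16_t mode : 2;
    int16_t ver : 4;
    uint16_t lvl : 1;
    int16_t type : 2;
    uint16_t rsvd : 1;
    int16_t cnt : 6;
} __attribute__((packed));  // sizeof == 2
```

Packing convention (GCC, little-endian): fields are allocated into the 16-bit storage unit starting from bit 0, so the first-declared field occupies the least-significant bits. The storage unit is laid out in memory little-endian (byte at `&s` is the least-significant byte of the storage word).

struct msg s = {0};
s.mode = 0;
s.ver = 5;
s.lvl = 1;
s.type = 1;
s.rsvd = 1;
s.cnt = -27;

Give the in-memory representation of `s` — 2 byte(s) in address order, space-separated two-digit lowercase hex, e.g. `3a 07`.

d4 96

mode:2 = 0 → 0x0 << 0 → word 0x0000
ver:4 = 5 → 0x5 << 2 → word 0x0014
lvl:1 = 1 → 0x1 << 6 → word 0x0054
type:2 = 1 → 0x1 << 7 → word 0x00d4
rsvd:1 = 1 → 0x1 << 9 → word 0x02d4
cnt:6 = -27 → 0x25 << 10 → word 0x96d4
word = 0x96d4 → little-endian bytes:
  [0]=0xd4  [1]=0x96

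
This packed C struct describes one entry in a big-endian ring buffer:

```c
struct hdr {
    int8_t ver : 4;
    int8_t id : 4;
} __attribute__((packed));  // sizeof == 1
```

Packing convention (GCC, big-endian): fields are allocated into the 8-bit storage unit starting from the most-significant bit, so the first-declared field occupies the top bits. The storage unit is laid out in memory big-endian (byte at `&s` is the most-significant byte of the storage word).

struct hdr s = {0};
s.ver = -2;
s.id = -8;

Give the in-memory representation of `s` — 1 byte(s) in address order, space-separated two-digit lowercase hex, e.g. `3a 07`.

ver (4b) val=-2 bits=0xe at bit 4: 0xe0
id (4b) val=-8 bits=0x8 at bit 0: 0xe8
word = 0xe8 → big-endian bytes:
  [0]=0xe8

e8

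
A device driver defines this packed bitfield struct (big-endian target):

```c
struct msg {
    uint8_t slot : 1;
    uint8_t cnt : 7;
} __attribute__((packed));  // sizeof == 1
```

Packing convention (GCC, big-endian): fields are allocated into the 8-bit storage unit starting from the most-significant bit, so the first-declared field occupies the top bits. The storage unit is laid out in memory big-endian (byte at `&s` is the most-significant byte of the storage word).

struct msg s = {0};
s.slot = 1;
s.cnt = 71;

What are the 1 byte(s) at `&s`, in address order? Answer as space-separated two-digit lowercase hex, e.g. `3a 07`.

c7

slot (1b) val=1 bits=0x1 at bit 7: 0x80
cnt (7b) val=71 bits=0x47 at bit 0: 0xc7
word = 0xc7 → big-endian bytes:
  [0]=0xc7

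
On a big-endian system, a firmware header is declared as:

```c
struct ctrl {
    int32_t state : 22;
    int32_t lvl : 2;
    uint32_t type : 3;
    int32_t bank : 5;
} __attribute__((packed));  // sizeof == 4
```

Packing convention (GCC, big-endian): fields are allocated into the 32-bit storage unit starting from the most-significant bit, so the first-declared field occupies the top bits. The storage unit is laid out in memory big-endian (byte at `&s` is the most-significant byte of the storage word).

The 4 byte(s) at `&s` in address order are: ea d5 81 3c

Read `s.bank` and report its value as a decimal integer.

[0]=0xea [1]=0xd5 [2]=0x81 [3]=0x3c (big-endian) → word 0xead5813c
state [10+:22] = (word>>10) & 0x3fffff = 3847520
lvl [8+:2] = (word>>8) & 0x3 = 1
type [5+:3] = (word>>5) & 0x7 = 1
bank [0+:5] = (word>>0) & 0x1f = 28  ←
bank signed 5b, MSB=1: 28 - 32 = -4

-4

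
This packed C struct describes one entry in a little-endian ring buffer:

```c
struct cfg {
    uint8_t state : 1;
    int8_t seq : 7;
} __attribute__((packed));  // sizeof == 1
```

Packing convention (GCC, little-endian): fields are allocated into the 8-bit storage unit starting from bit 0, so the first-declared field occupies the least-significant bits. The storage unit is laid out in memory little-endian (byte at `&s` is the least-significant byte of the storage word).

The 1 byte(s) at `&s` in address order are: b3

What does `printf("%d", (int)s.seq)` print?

[0]=0xb3 (little-endian) → word 0xb3
state [0+:1] = (word>>0) & 0x1 = 1
seq [1+:7] = (word>>1) & 0x7f = 89  ←
seq signed 7b, MSB=1: 89 - 128 = -39

-39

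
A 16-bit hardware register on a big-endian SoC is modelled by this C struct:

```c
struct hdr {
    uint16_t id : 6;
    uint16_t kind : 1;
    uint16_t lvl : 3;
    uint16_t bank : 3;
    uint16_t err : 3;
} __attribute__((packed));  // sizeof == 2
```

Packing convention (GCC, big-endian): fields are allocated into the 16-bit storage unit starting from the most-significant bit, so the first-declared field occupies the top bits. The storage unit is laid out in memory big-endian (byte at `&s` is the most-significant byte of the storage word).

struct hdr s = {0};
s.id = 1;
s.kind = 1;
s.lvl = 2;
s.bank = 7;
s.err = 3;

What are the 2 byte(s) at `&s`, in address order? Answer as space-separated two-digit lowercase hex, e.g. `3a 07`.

id (6b) val=1 bits=0x1 at bit 10: 0x0400
kind (1b) val=1 bits=0x1 at bit 9: 0x0600
lvl (3b) val=2 bits=0x2 at bit 6: 0x0680
bank (3b) val=7 bits=0x7 at bit 3: 0x06b8
err (3b) val=3 bits=0x3 at bit 0: 0x06bb
word = 0x06bb → big-endian bytes:
  [0]=0x06  [1]=0xbb

06 bb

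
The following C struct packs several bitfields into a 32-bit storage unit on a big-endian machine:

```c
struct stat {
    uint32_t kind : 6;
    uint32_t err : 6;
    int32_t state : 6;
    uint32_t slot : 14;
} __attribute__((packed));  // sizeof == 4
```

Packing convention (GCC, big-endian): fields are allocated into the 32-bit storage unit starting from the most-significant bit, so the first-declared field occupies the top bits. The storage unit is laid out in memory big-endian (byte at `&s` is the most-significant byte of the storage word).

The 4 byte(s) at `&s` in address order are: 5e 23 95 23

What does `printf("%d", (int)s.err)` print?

[0]=0x5e [1]=0x23 [2]=0x95 [3]=0x23 (big-endian) → word 0x5e239523
kind:6 @ bit 26 → (0x5e239523>>26)&0x3f = 0x17
err:6 @ bit 20 → (0x5e239523>>20)&0x3f = 0x22  ←
state:6 @ bit 14 → (0x5e239523>>14)&0x3f = 0xe
slot:14 @ bit 0 → (0x5e239523>>0)&0x3fff = 0x1523

34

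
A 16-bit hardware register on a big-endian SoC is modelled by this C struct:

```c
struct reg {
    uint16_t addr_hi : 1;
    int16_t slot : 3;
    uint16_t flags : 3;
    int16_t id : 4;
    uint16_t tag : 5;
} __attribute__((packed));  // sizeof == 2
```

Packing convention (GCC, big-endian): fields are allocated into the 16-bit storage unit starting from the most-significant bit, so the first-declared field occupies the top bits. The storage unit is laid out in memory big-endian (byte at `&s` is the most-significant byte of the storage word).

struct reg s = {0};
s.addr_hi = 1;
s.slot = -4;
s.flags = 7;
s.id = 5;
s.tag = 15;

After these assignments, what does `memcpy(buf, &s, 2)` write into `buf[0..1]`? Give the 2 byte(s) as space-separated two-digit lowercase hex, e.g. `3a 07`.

ce af

addr_hi (1b) val=1 bits=0x1 at bit 15: 0x8000
slot (3b) val=-4 bits=0x4 at bit 12: 0xc000
flags (3b) val=7 bits=0x7 at bit 9: 0xce00
id (4b) val=5 bits=0x5 at bit 5: 0xcea0
tag (5b) val=15 bits=0xf at bit 0: 0xceaf
word = 0xceaf → big-endian bytes:
  [0]=0xce  [1]=0xaf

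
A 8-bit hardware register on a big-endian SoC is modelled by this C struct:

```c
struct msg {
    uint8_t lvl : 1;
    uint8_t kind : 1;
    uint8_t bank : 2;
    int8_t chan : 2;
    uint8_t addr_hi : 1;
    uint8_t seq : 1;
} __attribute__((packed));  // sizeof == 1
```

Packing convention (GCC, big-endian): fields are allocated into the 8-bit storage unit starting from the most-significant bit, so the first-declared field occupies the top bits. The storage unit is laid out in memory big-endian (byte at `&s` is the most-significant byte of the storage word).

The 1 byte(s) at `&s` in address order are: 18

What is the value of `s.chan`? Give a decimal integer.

[0]=0x18 (big-endian) → word 0x18
lvl [7+:1] = (word>>7) & 0x1 = 0
kind [6+:1] = (word>>6) & 0x1 = 0
bank [4+:2] = (word>>4) & 0x3 = 1
chan [2+:2] = (word>>2) & 0x3 = 2  ←
addr_hi [1+:1] = (word>>1) & 0x1 = 0
seq [0+:1] = (word>>0) & 0x1 = 0
chan signed 2b, MSB=1: 2 - 4 = -2

-2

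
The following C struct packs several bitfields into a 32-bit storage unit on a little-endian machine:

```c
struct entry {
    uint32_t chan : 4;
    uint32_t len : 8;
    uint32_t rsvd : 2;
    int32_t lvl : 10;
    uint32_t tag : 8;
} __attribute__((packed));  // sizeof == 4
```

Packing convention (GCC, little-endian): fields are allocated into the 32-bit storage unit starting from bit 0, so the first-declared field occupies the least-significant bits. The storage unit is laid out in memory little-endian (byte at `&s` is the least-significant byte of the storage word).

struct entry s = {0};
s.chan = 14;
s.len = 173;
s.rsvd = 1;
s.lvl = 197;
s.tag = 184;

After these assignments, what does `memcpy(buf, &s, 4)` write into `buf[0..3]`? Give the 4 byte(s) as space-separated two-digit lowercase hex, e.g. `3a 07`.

de 5a 31 b8

chan (4b) val=14 bits=0xe at bit 0: 0x0000000e
len (8b) val=173 bits=0xad at bit 4: 0x00000ade
rsvd (2b) val=1 bits=0x1 at bit 12: 0x00001ade
lvl (10b) val=197 bits=0xc5 at bit 14: 0x00315ade
tag (8b) val=184 bits=0xb8 at bit 24: 0xb8315ade
word = 0xb8315ade → little-endian bytes:
  [0]=0xde  [1]=0x5a  [2]=0x31  [3]=0xb8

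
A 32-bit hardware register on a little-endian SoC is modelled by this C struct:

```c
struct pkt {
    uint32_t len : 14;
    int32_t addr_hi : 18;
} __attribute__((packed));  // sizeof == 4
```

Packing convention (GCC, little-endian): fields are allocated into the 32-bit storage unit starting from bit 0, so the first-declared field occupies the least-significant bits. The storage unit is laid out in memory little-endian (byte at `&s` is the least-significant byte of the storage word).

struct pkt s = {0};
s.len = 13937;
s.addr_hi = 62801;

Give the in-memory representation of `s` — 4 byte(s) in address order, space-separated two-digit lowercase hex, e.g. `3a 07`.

len:14 = 13937 → 0x3671 << 0 → word 0x00003671
addr_hi:18 = 62801 → 0xf551 << 14 → word 0x3d547671
word = 0x3d547671 → little-endian bytes:
  [0]=0x71  [1]=0x76  [2]=0x54  [3]=0x3d

71 76 54 3d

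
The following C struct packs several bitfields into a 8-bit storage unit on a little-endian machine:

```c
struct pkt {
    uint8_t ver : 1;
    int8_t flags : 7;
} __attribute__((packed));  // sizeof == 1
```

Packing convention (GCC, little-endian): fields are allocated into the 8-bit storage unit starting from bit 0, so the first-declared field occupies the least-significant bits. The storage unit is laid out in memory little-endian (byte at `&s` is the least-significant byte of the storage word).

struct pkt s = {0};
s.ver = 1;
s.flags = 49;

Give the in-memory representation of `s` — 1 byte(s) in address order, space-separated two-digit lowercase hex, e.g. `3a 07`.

63

[0+:1] ver=1 & 0x1 = 0x1; word=0x01
[1+:7] flags=49 & 0x7f = 0x31; word=0x63
word = 0x63 → little-endian bytes:
  [0]=0x63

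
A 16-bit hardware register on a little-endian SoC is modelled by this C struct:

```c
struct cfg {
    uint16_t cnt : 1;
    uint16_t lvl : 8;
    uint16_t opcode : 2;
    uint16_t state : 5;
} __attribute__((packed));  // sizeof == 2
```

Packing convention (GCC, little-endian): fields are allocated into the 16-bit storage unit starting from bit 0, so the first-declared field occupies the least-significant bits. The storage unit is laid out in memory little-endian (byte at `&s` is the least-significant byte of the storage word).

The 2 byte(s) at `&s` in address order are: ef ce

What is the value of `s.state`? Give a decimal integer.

[0]=0xef [1]=0xce (little-endian) → word 0xceef
cnt [0+:1] = (word>>0) & 0x1 = 1
lvl [1+:8] = (word>>1) & 0xff = 119
opcode [9+:2] = (word>>9) & 0x3 = 3
state [11+:5] = (word>>11) & 0x1f = 25  ←

25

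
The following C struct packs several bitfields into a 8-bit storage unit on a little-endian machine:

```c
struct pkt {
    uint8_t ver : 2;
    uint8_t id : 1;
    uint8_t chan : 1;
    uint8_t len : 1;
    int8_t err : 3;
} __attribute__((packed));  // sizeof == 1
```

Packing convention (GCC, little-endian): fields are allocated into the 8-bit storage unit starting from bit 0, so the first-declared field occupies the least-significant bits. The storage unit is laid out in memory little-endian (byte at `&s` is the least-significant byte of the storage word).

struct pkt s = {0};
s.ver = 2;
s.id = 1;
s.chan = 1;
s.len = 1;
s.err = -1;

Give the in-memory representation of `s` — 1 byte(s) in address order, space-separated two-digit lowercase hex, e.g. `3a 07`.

fe

ver (2b) val=2 bits=0x2 at bit 0: 0x02
id (1b) val=1 bits=0x1 at bit 2: 0x06
chan (1b) val=1 bits=0x1 at bit 3: 0x0e
len (1b) val=1 bits=0x1 at bit 4: 0x1e
err (3b) val=-1 bits=0x7 at bit 5: 0xfe
word = 0xfe → little-endian bytes:
  [0]=0xfe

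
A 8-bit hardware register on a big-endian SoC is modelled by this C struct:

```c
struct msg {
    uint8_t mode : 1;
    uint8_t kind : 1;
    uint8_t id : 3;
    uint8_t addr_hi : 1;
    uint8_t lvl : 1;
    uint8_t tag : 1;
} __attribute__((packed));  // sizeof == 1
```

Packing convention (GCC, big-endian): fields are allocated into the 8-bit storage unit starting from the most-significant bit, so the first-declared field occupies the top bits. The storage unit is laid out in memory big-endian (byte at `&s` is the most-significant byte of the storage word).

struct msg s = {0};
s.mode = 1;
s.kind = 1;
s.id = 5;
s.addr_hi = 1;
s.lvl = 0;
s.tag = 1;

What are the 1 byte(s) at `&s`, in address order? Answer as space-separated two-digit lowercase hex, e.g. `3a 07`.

[7+:1] mode=1 & 0x1 = 0x1; word=0x80
[6+:1] kind=1 & 0x1 = 0x1; word=0xc0
[3+:3] id=5 & 0x7 = 0x5; word=0xe8
[2+:1] addr_hi=1 & 0x1 = 0x1; word=0xec
[1+:1] lvl=0 & 0x1 = 0x0; word=0xec
[0+:1] tag=1 & 0x1 = 0x1; word=0xed
word = 0xed → big-endian bytes:
  [0]=0xed

ed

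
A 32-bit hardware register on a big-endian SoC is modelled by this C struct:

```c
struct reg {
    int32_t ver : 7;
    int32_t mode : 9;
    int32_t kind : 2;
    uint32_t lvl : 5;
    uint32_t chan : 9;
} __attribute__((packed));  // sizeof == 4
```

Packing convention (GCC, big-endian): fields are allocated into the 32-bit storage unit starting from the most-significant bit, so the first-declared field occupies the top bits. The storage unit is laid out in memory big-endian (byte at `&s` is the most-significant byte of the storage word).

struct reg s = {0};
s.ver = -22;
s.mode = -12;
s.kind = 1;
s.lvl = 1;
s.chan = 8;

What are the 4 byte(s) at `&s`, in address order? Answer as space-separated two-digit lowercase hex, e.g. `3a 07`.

ver (7b) val=-22 bits=0x6a at bit 25: 0xd4000000
mode (9b) val=-12 bits=0x1f4 at bit 16: 0xd5f40000
kind (2b) val=1 bits=0x1 at bit 14: 0xd5f44000
lvl (5b) val=1 bits=0x1 at bit 9: 0xd5f44200
chan (9b) val=8 bits=0x8 at bit 0: 0xd5f44208
word = 0xd5f44208 → big-endian bytes:
  [0]=0xd5  [1]=0xf4  [2]=0x42  [3]=0x08

d5 f4 42 08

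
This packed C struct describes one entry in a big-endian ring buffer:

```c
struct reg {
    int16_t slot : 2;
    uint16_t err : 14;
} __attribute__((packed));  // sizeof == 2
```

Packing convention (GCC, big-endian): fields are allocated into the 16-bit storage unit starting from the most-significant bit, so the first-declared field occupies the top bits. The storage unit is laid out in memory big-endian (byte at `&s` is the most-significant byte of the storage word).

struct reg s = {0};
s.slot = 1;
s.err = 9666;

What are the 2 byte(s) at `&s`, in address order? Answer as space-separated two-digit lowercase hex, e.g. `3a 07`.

65 c2

slot (2b) val=1 bits=0x1 at bit 14: 0x4000
err (14b) val=9666 bits=0x25c2 at bit 0: 0x65c2
word = 0x65c2 → big-endian bytes:
  [0]=0x65  [1]=0xc2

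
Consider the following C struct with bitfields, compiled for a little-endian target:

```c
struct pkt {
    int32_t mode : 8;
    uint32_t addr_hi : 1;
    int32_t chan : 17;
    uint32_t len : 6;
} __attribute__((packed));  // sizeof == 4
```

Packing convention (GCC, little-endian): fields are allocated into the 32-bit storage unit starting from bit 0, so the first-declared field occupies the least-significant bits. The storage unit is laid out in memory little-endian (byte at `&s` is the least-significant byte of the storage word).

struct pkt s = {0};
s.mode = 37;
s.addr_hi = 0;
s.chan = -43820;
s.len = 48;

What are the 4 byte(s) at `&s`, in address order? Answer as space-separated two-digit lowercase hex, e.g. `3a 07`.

25 a8 a9 c2

mode:8 = 37 → 0x25 << 0 → word 0x00000025
addr_hi:1 = 0 → 0x0 << 8 → word 0x00000025
chan:17 = -43820 → 0x154d4 << 9 → word 0x02a9a825
len:6 = 48 → 0x30 << 26 → word 0xc2a9a825
word = 0xc2a9a825 → little-endian bytes:
  [0]=0x25  [1]=0xa8  [2]=0xa9  [3]=0xc2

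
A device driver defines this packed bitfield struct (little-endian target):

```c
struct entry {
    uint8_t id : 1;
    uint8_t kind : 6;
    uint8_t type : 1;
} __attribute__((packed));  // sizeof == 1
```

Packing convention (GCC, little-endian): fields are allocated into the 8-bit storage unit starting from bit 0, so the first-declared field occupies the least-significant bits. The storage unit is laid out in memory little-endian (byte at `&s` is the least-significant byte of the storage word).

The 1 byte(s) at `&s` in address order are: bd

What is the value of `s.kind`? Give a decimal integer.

30

[0]=0xbd (little-endian) → word 0xbd
id [0+:1] = (word>>0) & 0x1 = 1
kind [1+:6] = (word>>1) & 0x3f = 30  ←
type [7+:1] = (word>>7) & 0x1 = 1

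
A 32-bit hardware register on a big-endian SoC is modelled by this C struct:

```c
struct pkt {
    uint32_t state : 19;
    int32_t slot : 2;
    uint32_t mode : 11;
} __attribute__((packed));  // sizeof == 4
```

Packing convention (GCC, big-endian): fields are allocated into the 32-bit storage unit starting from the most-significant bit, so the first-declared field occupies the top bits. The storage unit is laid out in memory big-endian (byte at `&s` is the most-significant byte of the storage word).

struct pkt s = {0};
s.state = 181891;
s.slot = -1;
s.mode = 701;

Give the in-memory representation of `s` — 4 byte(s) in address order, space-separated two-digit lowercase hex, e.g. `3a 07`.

58 d0 7a bd

state (19b) val=181891 bits=0x2c683 at bit 13: 0x58d06000
slot (2b) val=-1 bits=0x3 at bit 11: 0x58d07800
mode (11b) val=701 bits=0x2bd at bit 0: 0x58d07abd
word = 0x58d07abd → big-endian bytes:
  [0]=0x58  [1]=0xd0  [2]=0x7a  [3]=0xbd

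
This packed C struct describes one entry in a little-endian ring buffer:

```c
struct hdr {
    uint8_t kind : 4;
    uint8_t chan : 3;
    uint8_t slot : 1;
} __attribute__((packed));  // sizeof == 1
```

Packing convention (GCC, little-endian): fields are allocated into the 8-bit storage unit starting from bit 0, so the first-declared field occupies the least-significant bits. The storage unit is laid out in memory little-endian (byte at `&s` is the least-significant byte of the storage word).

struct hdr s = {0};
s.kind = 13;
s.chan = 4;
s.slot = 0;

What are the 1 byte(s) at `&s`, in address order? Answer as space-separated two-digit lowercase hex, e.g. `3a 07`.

[0+:4] kind=13 & 0xf = 0xd; word=0x0d
[4+:3] chan=4 & 0x7 = 0x4; word=0x4d
[7+:1] slot=0 & 0x1 = 0x0; word=0x4d
word = 0x4d → little-endian bytes:
  [0]=0x4d

4d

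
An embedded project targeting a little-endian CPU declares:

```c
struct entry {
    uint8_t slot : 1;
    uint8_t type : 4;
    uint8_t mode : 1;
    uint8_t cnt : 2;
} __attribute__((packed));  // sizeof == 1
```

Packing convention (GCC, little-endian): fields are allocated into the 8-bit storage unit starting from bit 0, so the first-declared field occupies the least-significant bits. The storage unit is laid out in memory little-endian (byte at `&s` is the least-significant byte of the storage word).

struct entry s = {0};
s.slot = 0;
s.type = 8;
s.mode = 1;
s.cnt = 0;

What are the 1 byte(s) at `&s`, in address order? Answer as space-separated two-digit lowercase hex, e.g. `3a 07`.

30

[0+:1] slot=0 & 0x1 = 0x0; word=0x00
[1+:4] type=8 & 0xf = 0x8; word=0x10
[5+:1] mode=1 & 0x1 = 0x1; word=0x30
[6+:2] cnt=0 & 0x3 = 0x0; word=0x30
word = 0x30 → little-endian bytes:
  [0]=0x30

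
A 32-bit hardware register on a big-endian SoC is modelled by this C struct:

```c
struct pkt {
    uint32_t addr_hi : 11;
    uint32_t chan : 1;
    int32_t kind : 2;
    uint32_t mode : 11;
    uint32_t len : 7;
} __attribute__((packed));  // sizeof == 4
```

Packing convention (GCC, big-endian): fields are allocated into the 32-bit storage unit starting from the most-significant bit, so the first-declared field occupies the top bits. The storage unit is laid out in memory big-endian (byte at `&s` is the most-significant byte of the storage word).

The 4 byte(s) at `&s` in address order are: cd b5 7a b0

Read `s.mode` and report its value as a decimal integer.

757

[0]=0xcd [1]=0xb5 [2]=0x7a [3]=0xb0 (big-endian) → word 0xcdb57ab0
addr_hi [21+:11] = (word>>21) & 0x7ff = 1645
chan [20+:1] = (word>>20) & 0x1 = 1
kind [18+:2] = (word>>18) & 0x3 = 1
mode [7+:11] = (word>>7) & 0x7ff = 757  ←
len [0+:7] = (word>>0) & 0x7f = 48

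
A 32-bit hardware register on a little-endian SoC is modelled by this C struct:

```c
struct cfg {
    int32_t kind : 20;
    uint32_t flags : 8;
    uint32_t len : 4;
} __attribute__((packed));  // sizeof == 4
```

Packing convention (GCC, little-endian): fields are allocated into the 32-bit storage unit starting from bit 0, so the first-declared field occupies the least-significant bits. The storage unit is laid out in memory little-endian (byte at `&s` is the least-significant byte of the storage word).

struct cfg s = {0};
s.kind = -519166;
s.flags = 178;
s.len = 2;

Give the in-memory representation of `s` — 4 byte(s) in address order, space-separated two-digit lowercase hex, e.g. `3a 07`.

[0+:20] kind=-519166 & 0xfffff = 0x81402; word=0x00081402
[20+:8] flags=178 & 0xff = 0xb2; word=0x0b281402
[28+:4] len=2 & 0xf = 0x2; word=0x2b281402
word = 0x2b281402 → little-endian bytes:
  [0]=0x02  [1]=0x14  [2]=0x28  [3]=0x2b

02 14 28 2b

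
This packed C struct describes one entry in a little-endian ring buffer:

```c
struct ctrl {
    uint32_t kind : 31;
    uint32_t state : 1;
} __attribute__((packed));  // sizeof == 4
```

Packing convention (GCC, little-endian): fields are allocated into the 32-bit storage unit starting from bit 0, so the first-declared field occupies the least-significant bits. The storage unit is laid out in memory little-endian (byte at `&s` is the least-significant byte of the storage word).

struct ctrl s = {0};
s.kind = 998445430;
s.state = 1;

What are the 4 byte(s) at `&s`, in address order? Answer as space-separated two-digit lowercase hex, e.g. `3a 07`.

kind:31 = 998445430 → 0x3b831176 << 0 → word 0x3b831176
state:1 = 1 → 0x1 << 31 → word 0xbb831176
word = 0xbb831176 → little-endian bytes:
  [0]=0x76  [1]=0x11  [2]=0x83  [3]=0xbb

76 11 83 bb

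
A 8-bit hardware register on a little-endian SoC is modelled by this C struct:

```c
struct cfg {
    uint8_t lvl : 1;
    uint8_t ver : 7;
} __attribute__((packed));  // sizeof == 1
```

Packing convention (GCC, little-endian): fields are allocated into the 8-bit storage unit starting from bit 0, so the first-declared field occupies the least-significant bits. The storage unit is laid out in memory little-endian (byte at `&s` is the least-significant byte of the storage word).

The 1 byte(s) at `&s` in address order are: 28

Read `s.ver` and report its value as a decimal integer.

20

[0]=0x28 (little-endian) → word 0x28
lvl [0+:1] = (word>>0) & 0x1 = 0
ver [1+:7] = (word>>1) & 0x7f = 20  ←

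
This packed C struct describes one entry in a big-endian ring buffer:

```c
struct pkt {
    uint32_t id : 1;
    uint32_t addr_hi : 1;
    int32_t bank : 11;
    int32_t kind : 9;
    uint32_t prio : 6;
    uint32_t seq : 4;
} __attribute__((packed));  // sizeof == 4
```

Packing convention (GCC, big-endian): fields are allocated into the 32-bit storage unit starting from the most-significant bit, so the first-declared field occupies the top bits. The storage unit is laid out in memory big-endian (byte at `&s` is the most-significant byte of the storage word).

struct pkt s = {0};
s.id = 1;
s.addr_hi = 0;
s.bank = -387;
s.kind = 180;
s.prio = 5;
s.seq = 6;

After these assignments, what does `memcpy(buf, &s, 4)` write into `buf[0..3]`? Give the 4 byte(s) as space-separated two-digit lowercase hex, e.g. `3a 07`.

b3 ea d0 56

id:1 = 1 → 0x1 << 31 → word 0x80000000
addr_hi:1 = 0 → 0x0 << 30 → word 0x80000000
bank:11 = -387 → 0x67d << 19 → word 0xb3e80000
kind:9 = 180 → 0xb4 << 10 → word 0xb3ead000
prio:6 = 5 → 0x5 << 4 → word 0xb3ead050
seq:4 = 6 → 0x6 << 0 → word 0xb3ead056
word = 0xb3ead056 → big-endian bytes:
  [0]=0xb3  [1]=0xea  [2]=0xd0  [3]=0x56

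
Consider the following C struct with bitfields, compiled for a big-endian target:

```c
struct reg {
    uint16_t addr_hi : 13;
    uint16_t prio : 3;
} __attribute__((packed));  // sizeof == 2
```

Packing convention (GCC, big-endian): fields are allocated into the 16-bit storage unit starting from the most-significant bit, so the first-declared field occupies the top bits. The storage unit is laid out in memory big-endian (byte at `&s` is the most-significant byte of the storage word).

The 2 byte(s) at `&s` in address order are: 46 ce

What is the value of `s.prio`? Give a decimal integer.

6

[0]=0x46 [1]=0xce (big-endian) → word 0x46ce
addr_hi [3+:13] = (word>>3) & 0x1fff = 2265
prio [0+:3] = (word>>0) & 0x7 = 6  ←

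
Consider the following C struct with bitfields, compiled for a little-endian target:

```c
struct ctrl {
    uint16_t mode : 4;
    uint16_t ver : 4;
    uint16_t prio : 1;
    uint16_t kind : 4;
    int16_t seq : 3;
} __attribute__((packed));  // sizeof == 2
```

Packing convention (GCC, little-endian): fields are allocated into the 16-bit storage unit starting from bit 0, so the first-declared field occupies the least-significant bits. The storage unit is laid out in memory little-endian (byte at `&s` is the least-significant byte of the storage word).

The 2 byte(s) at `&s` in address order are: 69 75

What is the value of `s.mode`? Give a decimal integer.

[0]=0x69 [1]=0x75 (little-endian) → word 0x7569
mode:4 @ bit 0 → (0x7569>>0)&0xf = 0x9  ←
ver:4 @ bit 4 → (0x7569>>4)&0xf = 0x6
prio:1 @ bit 8 → (0x7569>>8)&0x1 = 0x1
kind:4 @ bit 9 → (0x7569>>9)&0xf = 0xa
seq:3 @ bit 13 → (0x7569>>13)&0x7 = 0x3

9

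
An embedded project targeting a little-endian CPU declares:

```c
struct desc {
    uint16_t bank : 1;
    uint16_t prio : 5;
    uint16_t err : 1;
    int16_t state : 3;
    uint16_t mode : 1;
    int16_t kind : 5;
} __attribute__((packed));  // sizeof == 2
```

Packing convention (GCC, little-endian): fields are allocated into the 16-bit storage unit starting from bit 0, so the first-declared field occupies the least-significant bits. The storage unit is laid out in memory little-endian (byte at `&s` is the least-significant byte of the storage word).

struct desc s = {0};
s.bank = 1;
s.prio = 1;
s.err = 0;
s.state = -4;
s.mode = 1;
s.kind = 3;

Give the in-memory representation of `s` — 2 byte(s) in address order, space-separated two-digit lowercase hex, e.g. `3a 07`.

[0+:1] bank=1 & 0x1 = 0x1; word=0x0001
[1+:5] prio=1 & 0x1f = 0x1; word=0x0003
[6+:1] err=0 & 0x1 = 0x0; word=0x0003
[7+:3] state=-4 & 0x7 = 0x4; word=0x0203
[10+:1] mode=1 & 0x1 = 0x1; word=0x0603
[11+:5] kind=3 & 0x1f = 0x3; word=0x1e03
word = 0x1e03 → little-endian bytes:
  [0]=0x03  [1]=0x1e

03 1e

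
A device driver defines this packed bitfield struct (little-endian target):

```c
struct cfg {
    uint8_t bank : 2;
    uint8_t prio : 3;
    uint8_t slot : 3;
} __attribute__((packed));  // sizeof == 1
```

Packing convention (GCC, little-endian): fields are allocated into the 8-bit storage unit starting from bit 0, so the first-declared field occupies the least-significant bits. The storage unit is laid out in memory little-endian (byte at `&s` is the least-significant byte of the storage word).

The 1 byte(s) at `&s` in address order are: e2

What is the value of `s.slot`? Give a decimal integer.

[0]=0xe2 (little-endian) → word 0xe2
bank [0+:2] = (word>>0) & 0x3 = 2
prio [2+:3] = (word>>2) & 0x7 = 0
slot [5+:3] = (word>>5) & 0x7 = 7  ←

7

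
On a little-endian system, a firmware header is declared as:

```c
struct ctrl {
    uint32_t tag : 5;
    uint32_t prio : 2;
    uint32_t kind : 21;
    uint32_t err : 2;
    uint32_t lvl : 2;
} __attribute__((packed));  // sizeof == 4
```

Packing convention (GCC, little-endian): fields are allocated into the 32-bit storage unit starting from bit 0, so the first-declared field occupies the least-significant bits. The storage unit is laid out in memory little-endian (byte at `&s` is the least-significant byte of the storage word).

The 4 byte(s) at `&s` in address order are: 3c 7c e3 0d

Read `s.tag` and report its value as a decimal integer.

[0]=0x3c [1]=0x7c [2]=0xe3 [3]=0x0d (little-endian) → word 0x0de37c3c
tag:5 @ bit 0 → (0x0de37c3c>>0)&0x1f = 0x1c  ←
prio:2 @ bit 5 → (0x0de37c3c>>5)&0x3 = 0x1
kind:21 @ bit 7 → (0x0de37c3c>>7)&0x1fffff = 0x1bc6f8
err:2 @ bit 28 → (0x0de37c3c>>28)&0x3 = 0x0
lvl:2 @ bit 30 → (0x0de37c3c>>30)&0x3 = 0x0

28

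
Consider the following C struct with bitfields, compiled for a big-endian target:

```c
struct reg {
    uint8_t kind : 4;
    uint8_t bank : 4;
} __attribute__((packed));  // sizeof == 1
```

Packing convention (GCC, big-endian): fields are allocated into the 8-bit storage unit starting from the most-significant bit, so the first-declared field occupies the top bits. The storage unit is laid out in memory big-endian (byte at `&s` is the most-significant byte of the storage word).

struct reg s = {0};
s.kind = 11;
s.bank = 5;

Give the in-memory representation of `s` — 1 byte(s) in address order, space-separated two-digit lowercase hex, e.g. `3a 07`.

b5

kind (4b) val=11 bits=0xb at bit 4: 0xb0
bank (4b) val=5 bits=0x5 at bit 0: 0xb5
word = 0xb5 → big-endian bytes:
  [0]=0xb5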